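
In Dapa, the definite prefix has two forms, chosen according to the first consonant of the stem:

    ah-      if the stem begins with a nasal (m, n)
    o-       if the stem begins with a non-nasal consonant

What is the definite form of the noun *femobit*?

The first consonant of *femobit* is /f/, which is non-nasal, so the prefix is o-, giving *ofemobit*.

ofemobit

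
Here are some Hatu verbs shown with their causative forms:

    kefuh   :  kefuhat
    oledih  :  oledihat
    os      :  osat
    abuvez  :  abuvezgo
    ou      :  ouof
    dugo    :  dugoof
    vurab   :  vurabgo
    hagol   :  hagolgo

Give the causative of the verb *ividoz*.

The suffix is conditioned by the final sound: -at when the stem ends in a voiceless consonant (*kefuh*, *oledih*, *os*); -go when the stem ends in a voiced consonant (*abuvez*, *vurab*, *hagol*); -of when the stem ends in a vowel (*ou*, *dugo*).
The final sound of *ividoz* is /z/, which is a voiced consonant, so the suffix is -go, giving *ividozgo*.

ividozgo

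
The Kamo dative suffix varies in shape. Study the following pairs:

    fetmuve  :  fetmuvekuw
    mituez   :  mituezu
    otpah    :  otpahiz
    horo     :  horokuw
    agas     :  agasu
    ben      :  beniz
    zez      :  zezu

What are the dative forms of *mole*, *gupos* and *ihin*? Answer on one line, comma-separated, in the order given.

The pattern is sibilance of the final sound: -u when the stem ends in a sibilant (*mituez*, *agas*, *zez*); -iz when the stem ends in a non-sibilant consonant (*otpah*, *ben*); -kuw when the stem ends in a vowel (*fetmuve*, *horo*).
*mole* — final sound /e/ (a vowel) → -kuw → *molekuw*.
*gupos* — final sound /s/ (a sibilant) → -u → *guposu*.
*ihin*: final sound = /n/, a non-sibilant consonant → -iz → *ihiniz*.

molekuw, guposu, ihiniz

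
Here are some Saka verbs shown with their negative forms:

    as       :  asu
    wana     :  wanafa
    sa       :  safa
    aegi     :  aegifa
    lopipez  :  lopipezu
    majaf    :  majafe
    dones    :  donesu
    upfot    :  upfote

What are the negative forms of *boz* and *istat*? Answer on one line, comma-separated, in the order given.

bozu, istate

The suffix is conditioned by the final sound: -u when the stem ends in a sibilant (*as*, *lopipez*, *dones*); -e when the stem ends in a non-sibilant consonant (*majaf*, *upfot*); -fa when the stem ends in a vowel (*wana*, *sa*, *aegi*).
The final sound of *boz* is /z/, which is a sibilant, so the suffix is -u, giving *bozu*.
Since the final sound of *istat* is /t/ (a non-sibilant consonant), it takes -e, giving *istate*.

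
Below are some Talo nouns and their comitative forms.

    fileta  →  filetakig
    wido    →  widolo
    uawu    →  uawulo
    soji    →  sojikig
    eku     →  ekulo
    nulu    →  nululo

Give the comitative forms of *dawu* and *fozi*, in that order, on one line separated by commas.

dawulo, fozikig

Looking at the last vowel of each stem: -lo when the last vowel of the stem is a rounded vowel (*wido*, *uawu*, *eku*, *nulu*); -kig when the last vowel of the stem is an unrounded vowel (*fileta*, *soji*).
*dawu*: last vowel = /u/, a rounded vowel → -lo → *dawulo*.
The last vowel of *fozi* is /i/, which is an unrounded vowel, so the suffix is -kig, giving *fozikig*.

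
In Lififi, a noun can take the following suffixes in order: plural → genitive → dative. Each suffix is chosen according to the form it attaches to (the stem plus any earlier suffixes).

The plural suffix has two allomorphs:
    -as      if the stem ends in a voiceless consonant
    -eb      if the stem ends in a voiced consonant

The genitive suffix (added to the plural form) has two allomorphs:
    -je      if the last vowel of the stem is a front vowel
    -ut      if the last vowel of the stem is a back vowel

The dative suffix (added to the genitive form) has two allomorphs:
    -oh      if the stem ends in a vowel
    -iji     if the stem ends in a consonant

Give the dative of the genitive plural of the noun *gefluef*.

*gefluef*: final consonant = /f/, voiceless → -as → *gefluefas*.
Since the last vowel of the plural form *gefluefas* is /a/ (a back vowel), it takes -ut, giving *gefluefasut*.
The final sound of the genitive form *gefluefasut* is /t/, which is a consonant, so the dative suffix is -iji, giving *gefluefasutiji*.

gefluefasutiji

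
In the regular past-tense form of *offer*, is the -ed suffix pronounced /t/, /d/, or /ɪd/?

/d/

The stem *offer* ends in a voiced sound other than /d/.
The -ed suffix is realized as /ɪd/ after /t, d/; as /t/ after other voiceless consonants; and as /d/ after other voiced sounds.
So -ed on *offer* is pronounced /d/.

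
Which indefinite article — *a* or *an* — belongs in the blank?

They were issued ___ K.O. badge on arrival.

The indefinite article is chosen by the initial *sound* of the following word, not its spelling.
The initialism *K.O.* is read letter by letter; the first letter, K, is pronounced /keɪ/, which begins with a consonant sound.
So the article is *a*: They were issued a K.O. badge on arrival.

a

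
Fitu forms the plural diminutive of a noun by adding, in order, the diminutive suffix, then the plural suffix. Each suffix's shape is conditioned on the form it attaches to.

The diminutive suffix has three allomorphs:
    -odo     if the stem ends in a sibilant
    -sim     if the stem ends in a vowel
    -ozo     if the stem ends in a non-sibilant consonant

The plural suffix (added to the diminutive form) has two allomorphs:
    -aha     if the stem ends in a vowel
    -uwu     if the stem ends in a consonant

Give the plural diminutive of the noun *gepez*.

gepezodoaha

*gepez* — final sound /z/ (a sibilant) → -odo → *gepezodo*.
Since the final sound of the diminutive form *gepezodo* is /o/ (a vowel), it takes -aha, giving *gepezodoaha*.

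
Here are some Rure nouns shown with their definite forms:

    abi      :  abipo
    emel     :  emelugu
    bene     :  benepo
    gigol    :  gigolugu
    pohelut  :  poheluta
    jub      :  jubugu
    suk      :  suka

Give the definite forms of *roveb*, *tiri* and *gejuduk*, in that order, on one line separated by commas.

The suffix is conditioned by the final sound: -a when the stem ends in a voiceless consonant (*pohelut*, *suk*); -ugu when the stem ends in a voiced consonant (*emel*, *gigol*, *jub*); -po when the stem ends in a vowel (*abi*, *bene*).
Since the final sound of *roveb* is /b/ (a voiced consonant), it takes -ugu, giving *rovebugu*.
Since the final sound of *tiri* is /i/ (a vowel), it takes -po, giving *tiripo*.
Since the final sound of *gejuduk* is /k/ (a voiceless consonant), it takes -a, giving *gejuduka*.

rovebugu, tiripo, gejuduka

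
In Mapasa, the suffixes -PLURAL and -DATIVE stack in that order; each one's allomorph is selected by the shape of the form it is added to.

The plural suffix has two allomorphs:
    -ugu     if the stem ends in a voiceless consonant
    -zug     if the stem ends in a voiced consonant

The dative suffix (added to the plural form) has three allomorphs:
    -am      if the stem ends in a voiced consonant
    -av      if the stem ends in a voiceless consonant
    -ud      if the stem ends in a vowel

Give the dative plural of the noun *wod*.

The final consonant of *wod* is /d/, which is voiced, so the plural suffix is -zug, giving *wodzug*.
Since the final sound of the plural form *wodzug* is /g/ (a voiced consonant), it takes -am, giving *wodzugam*.

wodzugam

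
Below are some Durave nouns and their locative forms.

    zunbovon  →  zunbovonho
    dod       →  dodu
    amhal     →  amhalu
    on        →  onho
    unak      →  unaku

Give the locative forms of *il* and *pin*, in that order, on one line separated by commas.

Looking at the final consonant of each stem: -ho when the stem ends in a nasal (*zunbovon*, *on*); -u when the stem ends in a non-nasal consonant (*dod*, *amhal*, *unak*).
*il* — final consonant /l/ (non-nasal) → -u → *ilu*.
Since the final consonant of *pin* is /n/ (a nasal), it takes -ho, giving *pinho*.

ilu, pinho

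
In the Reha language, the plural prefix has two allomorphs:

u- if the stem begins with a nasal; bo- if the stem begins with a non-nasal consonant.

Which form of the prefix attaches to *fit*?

*fit*: first consonant = /f/, non-nasal → bo-.

bo-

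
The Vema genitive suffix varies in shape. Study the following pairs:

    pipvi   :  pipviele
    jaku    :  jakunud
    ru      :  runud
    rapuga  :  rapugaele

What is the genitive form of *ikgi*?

ikgiele

Looking at the last vowel of each stem: -nud when the last vowel of the stem is a rounded vowel (*jaku*, *ru*); -ele when the last vowel of the stem is an unrounded vowel (*pipvi*, *rapuga*).
*ikgi* — last vowel /i/ (an unrounded vowel) → -ele → *ikgiele*.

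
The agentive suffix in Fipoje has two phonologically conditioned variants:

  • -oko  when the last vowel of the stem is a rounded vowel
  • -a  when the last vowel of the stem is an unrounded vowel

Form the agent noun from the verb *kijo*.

kijooko

The last vowel of *kijo* is /o/, which is a rounded vowel, so the suffix is -oko, giving *kijooko*.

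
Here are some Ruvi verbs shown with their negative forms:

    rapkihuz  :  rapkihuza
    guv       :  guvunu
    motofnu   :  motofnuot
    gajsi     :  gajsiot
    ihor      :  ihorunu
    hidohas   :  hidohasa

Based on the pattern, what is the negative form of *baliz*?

The pattern is sibilance of the final sound: -a when the stem ends in a sibilant (*rapkihuz*, *hidohas*); -unu when the stem ends in a non-sibilant consonant (*guv*, *ihor*); -ot when the stem ends in a vowel (*motofnu*, *gajsi*).
*baliz* — final sound /z/ (a sibilant) → -a → *baliza*.

baliza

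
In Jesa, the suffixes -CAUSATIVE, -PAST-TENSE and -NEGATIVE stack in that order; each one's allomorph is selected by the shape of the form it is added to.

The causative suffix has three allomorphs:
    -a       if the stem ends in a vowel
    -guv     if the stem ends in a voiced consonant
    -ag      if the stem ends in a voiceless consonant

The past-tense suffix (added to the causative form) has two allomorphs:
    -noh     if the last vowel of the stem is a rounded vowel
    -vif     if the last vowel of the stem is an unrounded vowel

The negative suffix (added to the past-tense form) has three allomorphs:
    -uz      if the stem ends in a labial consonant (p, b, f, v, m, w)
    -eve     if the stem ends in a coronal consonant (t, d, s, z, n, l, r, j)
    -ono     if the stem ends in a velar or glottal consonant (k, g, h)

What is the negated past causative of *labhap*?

*labhap*: final sound = /p/, a voiceless consonant → -ag → *labhapag*.
The causative form *labhapag* — last vowel /a/ (an unrounded vowel) → -vif → *labhapagvif*.
Since the final consonant of the past-tense form *labhapagvif* is /f/ (labial), it takes -uz, giving *labhapagvifuz*.

labhapagvifuz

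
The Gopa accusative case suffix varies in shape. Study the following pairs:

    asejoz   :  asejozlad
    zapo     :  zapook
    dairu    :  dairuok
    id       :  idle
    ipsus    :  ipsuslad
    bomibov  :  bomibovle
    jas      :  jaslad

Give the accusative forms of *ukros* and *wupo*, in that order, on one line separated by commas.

ukroslad, wupook

The suffix is conditioned by the final sound: -lad when the stem ends in a sibilant (*asejoz*, *ipsus*, *jas*); -le when the stem ends in a non-sibilant consonant (*id*, *bomibov*); -ok when the stem ends in a vowel (*zapo*, *dairu*).
The final sound of *ukros* is /s/, which is a sibilant, so the suffix is -lad, giving *ukroslad*.
*wupo*: final sound = /o/, a vowel → -ok → *wupook*.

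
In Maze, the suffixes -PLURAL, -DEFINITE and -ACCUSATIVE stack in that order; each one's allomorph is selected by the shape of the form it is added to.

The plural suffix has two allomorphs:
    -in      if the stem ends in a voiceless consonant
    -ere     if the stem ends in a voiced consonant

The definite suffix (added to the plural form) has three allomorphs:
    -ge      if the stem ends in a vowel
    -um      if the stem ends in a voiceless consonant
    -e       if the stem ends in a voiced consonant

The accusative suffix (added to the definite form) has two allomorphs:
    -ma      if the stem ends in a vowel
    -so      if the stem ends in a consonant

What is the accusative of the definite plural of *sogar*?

sogareregema

The final consonant of *sogar* is /r/, which is voiced, so the plural suffix is -ere, giving *sogarere*.
The final sound of the plural form *sogarere* is /e/, which is a vowel, so the definite suffix is -ge, giving *sogarerege*.
The definite form *sogarerege*: final sound = /e/, a vowel → -ma → *sogareregema*.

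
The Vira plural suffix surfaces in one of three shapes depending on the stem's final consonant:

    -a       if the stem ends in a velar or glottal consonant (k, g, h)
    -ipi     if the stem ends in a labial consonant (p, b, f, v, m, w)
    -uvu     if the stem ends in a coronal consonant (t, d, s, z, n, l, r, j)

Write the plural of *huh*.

*huh* — final consonant /h/ (velar/glottal) → -a → *huha*.

huha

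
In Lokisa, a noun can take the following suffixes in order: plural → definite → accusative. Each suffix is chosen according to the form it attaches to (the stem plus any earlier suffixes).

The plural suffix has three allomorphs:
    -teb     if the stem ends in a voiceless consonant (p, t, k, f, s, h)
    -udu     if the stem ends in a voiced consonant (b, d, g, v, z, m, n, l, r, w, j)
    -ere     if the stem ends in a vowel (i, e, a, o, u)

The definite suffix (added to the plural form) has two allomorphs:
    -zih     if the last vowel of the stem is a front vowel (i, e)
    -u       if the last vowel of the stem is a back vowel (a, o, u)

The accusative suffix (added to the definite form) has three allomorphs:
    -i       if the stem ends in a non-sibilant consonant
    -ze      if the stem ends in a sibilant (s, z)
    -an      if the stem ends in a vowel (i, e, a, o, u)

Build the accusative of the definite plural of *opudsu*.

Since the final sound of *opudsu* is /u/ (a vowel), it takes -ere, giving *opudsuere*.
The plural form *opudsuere* — last vowel /e/ (a front vowel) → -zih → *opudsuerezih*.
The definite form *opudsuerezih* — final sound /h/ (a non-sibilant consonant) → -i → *opudsuerezihi*.

opudsuerezihi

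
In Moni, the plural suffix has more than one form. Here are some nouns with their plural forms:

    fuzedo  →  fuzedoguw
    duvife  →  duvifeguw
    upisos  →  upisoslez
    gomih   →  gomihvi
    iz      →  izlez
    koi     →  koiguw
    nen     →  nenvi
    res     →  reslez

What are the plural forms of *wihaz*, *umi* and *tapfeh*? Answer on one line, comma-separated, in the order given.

The pattern is sibilance of the final sound: -lez when the stem ends in a sibilant (*upisos*, *iz*, *res*); -vi when the stem ends in a non-sibilant consonant (*gomih*, *nen*); -guw when the stem ends in a vowel (*fuzedo*, *duvife*, *koi*).
The final sound of *wihaz* is /z/, which is a sibilant, so the suffix is -lez, giving *wihazlez*.
The final sound of *umi* is /i/, which is a vowel, so the suffix is -guw, giving *umiguw*.
The final sound of *tapfeh* is /h/, which is a non-sibilant consonant, so the suffix is -vi, giving *tapfehvi*.

wihazlez, umiguw, tapfehvi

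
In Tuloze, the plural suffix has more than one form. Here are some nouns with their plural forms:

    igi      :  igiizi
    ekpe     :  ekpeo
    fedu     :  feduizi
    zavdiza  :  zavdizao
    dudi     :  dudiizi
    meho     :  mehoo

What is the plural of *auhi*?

The alternation tracks the last vowel of the stem — -izi when the last vowel of the stem is a high vowel (*igi*, *fedu*, *dudi*); -o when the last vowel of the stem is a non-high vowel (*ekpe*, *zavdiza*, *meho*).
Since the last vowel of *auhi* is /i/ (a high vowel), it takes -izi, giving *auhiizi*.

auhiizi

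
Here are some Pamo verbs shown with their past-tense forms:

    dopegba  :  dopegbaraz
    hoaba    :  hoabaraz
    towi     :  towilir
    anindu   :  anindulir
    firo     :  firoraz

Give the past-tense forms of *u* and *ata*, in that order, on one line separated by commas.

The pattern is height harmony: -lir when the last vowel of the stem is a high vowel (*towi*, *anindu*); -raz when the last vowel of the stem is a non-high vowel (*dopegba*, *hoaba*, *firo*).
*u* — last vowel /u/ (a high vowel) → -lir → *ulir*.
Since the last vowel of *ata* is /a/ (a non-high vowel), it takes -raz, giving *ataraz*.

ulir, ataraz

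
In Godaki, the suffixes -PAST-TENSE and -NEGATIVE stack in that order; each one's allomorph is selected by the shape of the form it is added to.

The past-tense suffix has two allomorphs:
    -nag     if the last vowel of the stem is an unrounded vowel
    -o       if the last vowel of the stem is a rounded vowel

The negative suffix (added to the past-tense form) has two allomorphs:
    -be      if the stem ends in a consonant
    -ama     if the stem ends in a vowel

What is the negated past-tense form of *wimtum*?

*wimtum*: last vowel = /u/, a rounded vowel → -o → *wimtumo*.
The final sound of the past-tense form *wimtumo* is /o/, which is a vowel, so the negative suffix is -ama, giving *wimtumoama*.

wimtumoama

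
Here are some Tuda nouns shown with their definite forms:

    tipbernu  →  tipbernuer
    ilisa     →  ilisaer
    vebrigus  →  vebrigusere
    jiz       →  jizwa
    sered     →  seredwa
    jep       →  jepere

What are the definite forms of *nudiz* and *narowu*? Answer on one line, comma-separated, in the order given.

The pattern is voicing of the final sound: -ere when the stem ends in a voiceless consonant (*vebrigus*, *jep*); -wa when the stem ends in a voiced consonant (*jiz*, *sered*); -er when the stem ends in a vowel (*tipbernu*, *ilisa*).
The final sound of *nudiz* is /z/, which is a voiced consonant, so the suffix is -wa, giving *nudizwa*.
*narowu*: final sound = /u/, a vowel → -er → *narowuer*.

nudizwa, narowuer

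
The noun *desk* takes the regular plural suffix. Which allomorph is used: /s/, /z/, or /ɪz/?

/s/

The stem *desk* ends in a voiceless non-sibilant consonant.
The plural suffix surfaces as /ɪz/ after sibilants, /s/ after other voiceless consonants, and /z/ after other voiced sounds.
So the plural -s on *desk* is pronounced /s/.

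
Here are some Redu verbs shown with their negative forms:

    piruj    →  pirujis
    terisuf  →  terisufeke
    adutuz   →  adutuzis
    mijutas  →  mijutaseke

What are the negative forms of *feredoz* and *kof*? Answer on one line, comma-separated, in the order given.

feredozis, kofeke

The suffix is conditioned by the final consonant: -eke when the stem ends in a voiceless consonant (*terisuf*, *mijutas*); -is when the stem ends in a voiced consonant (*piruj*, *adutuz*).
Since the final consonant of *feredoz* is /z/ (voiced), it takes -is, giving *feredozis*.
*kof* — final consonant /f/ (voiceless) → -eke → *kofeke*.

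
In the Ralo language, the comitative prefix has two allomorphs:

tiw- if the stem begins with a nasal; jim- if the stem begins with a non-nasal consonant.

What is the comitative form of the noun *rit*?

jimrit

*rit* — first consonant /r/ (non-nasal) → jim- → *jimrit*.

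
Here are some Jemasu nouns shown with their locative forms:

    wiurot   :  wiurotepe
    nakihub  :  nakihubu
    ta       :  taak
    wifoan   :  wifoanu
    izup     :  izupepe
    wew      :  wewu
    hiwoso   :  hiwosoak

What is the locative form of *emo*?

emoak

Looking at the final sound of each stem: -epe when the stem ends in a voiceless consonant (*wiurot*, *izup*); -u when the stem ends in a voiced consonant (*nakihub*, *wifoan*, *wew*); -ak when the stem ends in a vowel (*ta*, *hiwoso*).
*emo* — final sound /o/ (a vowel) → -ak → *emoak*.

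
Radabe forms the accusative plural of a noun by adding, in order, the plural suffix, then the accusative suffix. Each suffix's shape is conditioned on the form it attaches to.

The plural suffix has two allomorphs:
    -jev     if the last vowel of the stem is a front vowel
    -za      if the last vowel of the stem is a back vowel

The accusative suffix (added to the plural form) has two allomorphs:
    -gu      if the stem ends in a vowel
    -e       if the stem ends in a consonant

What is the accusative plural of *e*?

ejeve

The last vowel of *e* is /e/, which is a front vowel, so the plural suffix is -jev, giving *ejev*.
The final sound of the plural form *ejev* is /v/, which is a consonant, so the accusative suffix is -e, giving *ejeve*.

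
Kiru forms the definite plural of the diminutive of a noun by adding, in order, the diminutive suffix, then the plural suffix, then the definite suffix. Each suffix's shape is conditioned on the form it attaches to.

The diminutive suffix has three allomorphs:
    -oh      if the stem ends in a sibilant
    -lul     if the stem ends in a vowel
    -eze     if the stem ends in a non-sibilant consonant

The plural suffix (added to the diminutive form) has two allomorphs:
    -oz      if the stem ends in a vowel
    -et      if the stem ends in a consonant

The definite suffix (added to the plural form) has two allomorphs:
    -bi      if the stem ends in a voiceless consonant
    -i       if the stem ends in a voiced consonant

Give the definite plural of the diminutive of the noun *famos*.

famosohetbi

*famos* — final sound /s/ (a sibilant) → -oh → *famosoh*.
The diminutive form *famosoh* — final sound /h/ (a consonant) → -et → *famosohet*.
The plural form *famosohet* — final consonant /t/ (voiceless) → -bi → *famosohetbi*.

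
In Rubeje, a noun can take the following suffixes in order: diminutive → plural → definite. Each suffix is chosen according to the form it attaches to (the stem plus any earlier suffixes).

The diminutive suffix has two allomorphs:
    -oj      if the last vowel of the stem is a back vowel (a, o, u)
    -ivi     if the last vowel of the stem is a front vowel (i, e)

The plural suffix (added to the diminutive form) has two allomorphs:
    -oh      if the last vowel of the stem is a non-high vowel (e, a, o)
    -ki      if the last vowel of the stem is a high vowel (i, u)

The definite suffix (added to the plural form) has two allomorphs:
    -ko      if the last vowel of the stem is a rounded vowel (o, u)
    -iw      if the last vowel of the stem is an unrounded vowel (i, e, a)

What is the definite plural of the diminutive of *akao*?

*akao*: last vowel = /o/, a back vowel → -oj → *akaooj*.
Since the last vowel of the diminutive form *akaooj* is /o/ (a non-high vowel), it takes -oh, giving *akaoojoh*.
The plural form *akaoojoh* — last vowel /o/ (a rounded vowel) → -ko → *akaoojohko*.

akaoojohko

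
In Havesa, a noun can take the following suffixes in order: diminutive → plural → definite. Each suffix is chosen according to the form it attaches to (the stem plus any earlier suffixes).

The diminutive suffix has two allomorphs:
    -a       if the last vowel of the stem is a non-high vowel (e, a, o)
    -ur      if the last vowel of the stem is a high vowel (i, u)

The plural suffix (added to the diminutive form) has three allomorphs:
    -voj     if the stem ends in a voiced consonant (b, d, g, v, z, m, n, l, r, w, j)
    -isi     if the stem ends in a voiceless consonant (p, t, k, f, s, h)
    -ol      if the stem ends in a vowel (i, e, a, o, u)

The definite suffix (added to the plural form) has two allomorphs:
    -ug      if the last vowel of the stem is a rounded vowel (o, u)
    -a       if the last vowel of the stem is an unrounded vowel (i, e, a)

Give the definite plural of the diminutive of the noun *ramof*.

ramofaolug

*ramof* — last vowel /o/ (a non-high vowel) → -a → *ramofa*.
Since the final sound of the diminutive form *ramofa* is /a/ (a vowel), it takes -ol, giving *ramofaol*.
The plural form *ramofaol*: last vowel = /o/, a rounded vowel → -ug → *ramofaolug*.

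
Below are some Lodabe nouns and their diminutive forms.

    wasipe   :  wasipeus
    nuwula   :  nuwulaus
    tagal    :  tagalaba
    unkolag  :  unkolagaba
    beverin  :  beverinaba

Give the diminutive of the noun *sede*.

sedeus

The suffix is conditioned by the final sound: -aba when the stem ends in a consonant (*tagal*, *unkolag*, *beverin*); -us when the stem ends in a vowel (*wasipe*, *nuwula*).
Since the final sound of *sede* is /e/ (a vowel), it takes -us, giving *sedeus*.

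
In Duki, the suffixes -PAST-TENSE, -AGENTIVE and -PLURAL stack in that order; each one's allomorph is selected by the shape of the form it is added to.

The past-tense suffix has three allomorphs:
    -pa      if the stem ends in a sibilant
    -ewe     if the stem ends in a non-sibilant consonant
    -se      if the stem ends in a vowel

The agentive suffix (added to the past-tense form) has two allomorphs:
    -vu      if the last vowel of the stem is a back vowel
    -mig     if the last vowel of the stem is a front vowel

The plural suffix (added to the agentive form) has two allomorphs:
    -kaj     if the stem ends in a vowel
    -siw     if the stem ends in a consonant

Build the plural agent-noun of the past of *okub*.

Since the final sound of *okub* is /b/ (a non-sibilant consonant), it takes -ewe, giving *okubewe*.
The past-tense form *okubewe* — last vowel /e/ (a front vowel) → -mig → *okubewemig*.
The final sound of the agentive form *okubewemig* is /g/, which is a consonant, so the plural suffix is -siw, giving *okubewemigsiw*.

okubewemigsiw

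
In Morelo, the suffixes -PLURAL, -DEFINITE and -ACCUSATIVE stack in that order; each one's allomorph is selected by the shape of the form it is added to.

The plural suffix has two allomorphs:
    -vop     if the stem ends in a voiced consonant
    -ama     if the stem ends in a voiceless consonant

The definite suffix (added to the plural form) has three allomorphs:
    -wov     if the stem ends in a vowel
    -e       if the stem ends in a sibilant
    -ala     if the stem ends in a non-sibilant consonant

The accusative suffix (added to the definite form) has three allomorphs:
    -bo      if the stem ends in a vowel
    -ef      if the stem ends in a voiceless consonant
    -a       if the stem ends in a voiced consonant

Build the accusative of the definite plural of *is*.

Since the final consonant of *is* is /s/ (voiceless), it takes -ama, giving *isama*.
Since the final sound of the plural form *isama* is /a/ (a vowel), it takes -wov, giving *isamawov*.
The definite form *isamawov*: final sound = /v/, a voiced consonant → -a → *isamawova*.

isamawova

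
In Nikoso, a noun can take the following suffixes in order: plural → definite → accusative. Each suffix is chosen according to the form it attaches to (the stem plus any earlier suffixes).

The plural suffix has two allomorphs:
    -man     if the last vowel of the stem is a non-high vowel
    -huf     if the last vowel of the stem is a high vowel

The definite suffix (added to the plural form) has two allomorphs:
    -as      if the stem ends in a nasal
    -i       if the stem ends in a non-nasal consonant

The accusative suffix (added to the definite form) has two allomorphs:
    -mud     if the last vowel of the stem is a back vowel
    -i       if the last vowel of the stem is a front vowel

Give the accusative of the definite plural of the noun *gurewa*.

*gurewa*: last vowel = /a/, a non-high vowel → -man → *gurewaman*.
The plural form *gurewaman*: final consonant = /n/, a nasal → -as → *gurewamanas*.
The definite form *gurewamanas*: last vowel = /a/, a back vowel → -mud → *gurewamanasmud*.

gurewamanasmud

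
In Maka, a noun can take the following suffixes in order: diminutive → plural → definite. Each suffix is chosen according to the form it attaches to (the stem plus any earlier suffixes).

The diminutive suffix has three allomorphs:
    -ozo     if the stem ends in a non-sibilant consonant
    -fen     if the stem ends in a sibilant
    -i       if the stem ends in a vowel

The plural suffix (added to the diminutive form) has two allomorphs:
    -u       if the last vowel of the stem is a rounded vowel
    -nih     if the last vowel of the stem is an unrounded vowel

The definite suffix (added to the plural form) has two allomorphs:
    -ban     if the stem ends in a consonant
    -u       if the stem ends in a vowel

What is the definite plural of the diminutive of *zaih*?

Since the final sound of *zaih* is /h/ (a non-sibilant consonant), it takes -ozo, giving *zaihozo*.
Since the last vowel of the diminutive form *zaihozo* is /o/ (a rounded vowel), it takes -u, giving *zaihozou*.
The final sound of the plural form *zaihozou* is /u/, which is a vowel, so the definite suffix is -u, giving *zaihozouu*.

zaihozouu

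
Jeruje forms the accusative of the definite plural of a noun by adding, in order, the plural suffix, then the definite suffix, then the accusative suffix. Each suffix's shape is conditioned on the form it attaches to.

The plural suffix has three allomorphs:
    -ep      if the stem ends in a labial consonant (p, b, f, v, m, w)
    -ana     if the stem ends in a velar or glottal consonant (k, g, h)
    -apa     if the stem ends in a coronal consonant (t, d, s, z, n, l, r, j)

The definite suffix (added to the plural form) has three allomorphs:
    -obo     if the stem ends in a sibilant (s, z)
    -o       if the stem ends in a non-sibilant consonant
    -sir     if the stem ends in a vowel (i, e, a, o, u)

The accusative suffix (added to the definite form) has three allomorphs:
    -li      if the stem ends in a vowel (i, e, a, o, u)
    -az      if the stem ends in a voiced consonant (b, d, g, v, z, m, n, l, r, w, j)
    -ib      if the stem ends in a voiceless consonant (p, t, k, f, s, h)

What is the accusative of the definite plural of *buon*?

*buon* — final consonant /n/ (coronal) → -apa → *buonapa*.
The plural form *buonapa* — final sound /a/ (a vowel) → -sir → *buonapasir*.
The definite form *buonapasir*: final sound = /r/, a voiced consonant → -az → *buonapasiraz*.

buonapasiraz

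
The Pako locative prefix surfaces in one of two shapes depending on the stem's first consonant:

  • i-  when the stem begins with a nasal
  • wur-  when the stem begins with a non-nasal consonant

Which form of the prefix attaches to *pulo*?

Since the first consonant of *pulo* is /p/ (non-nasal), it takes wur-.

wur-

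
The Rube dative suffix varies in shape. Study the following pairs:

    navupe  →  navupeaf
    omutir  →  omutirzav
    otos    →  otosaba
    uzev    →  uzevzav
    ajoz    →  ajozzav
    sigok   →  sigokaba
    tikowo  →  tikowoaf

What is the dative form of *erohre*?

The suffix is conditioned by the final sound: -aba when the stem ends in a voiceless consonant (*otos*, *sigok*); -zav when the stem ends in a voiced consonant (*omutir*, *uzev*, *ajoz*); -af when the stem ends in a vowel (*navupe*, *tikowo*).
Since the final sound of *erohre* is /e/ (a vowel), it takes -af, giving *erohreaf*.

erohreaf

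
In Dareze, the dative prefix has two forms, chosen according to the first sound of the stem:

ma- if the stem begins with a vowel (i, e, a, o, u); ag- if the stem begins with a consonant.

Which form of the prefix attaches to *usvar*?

Since the first sound of *usvar* is /u/ (a vowel), it takes ma-.

ma-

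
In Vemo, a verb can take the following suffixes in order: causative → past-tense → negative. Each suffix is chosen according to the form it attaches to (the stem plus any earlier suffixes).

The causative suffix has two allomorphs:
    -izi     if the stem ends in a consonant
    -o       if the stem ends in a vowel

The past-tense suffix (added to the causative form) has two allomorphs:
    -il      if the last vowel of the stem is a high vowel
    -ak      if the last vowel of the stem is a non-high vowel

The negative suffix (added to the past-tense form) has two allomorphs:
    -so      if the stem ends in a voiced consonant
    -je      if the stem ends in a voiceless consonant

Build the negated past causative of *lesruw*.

Since the final sound of *lesruw* is /w/ (a consonant), it takes -izi, giving *lesruwizi*.
Since the last vowel of the causative form *lesruwizi* is /i/ (a high vowel), it takes -il, giving *lesruwiziil*.
Since the final consonant of the past-tense form *lesruwiziil* is /l/ (voiced), it takes -so, giving *lesruwiziilso*.

lesruwiziilso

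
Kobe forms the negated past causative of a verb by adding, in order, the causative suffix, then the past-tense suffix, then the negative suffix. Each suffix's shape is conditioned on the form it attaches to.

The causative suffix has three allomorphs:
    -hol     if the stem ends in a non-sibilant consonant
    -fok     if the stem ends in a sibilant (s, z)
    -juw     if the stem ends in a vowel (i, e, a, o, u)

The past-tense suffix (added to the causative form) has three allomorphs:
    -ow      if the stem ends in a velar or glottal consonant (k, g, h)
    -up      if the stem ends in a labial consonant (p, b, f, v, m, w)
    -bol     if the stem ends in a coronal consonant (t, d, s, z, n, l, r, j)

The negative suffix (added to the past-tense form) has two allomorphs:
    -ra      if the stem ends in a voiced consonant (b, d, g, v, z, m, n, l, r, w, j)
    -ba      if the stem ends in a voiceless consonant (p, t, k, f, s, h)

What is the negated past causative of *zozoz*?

*zozoz*: final sound = /z/, a sibilant → -fok → *zozozfok*.
The final consonant of the causative form *zozozfok* is /k/, which is velar/glottal, so the past-tense suffix is -ow, giving *zozozfokow*.
The past-tense form *zozozfokow* — final consonant /w/ (voiced) → -ra → *zozozfokowra*.

zozozfokowra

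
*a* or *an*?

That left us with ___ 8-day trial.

an

The indefinite article is chosen by the initial *sound* of the following word, not its spelling.
The number *8* is spoken "eight", beginning with /eɪt/ — a vowel sound.
So the article is *an*: That left us with an 8-day trial.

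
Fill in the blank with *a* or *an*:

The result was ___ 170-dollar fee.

The indefinite article is chosen by the initial *sound* of the following word, not its spelling.
The number *170* is spoken "one hundred …", beginning with /wʌn/ — a consonant sound.
So the article is *a*: The result was a 170-dollar fee.

a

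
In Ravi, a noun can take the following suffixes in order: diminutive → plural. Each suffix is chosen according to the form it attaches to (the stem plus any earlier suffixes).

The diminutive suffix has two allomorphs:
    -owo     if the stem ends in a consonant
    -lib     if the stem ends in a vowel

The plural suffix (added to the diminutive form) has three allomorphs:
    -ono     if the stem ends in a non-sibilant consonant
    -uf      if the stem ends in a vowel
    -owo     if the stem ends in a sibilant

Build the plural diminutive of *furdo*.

furdolibono

Since the final sound of *furdo* is /o/ (a vowel), it takes -lib, giving *furdolib*.
The final sound of the diminutive form *furdolib* is /b/, which is a non-sibilant consonant, so the plural suffix is -ono, giving *furdolibono*.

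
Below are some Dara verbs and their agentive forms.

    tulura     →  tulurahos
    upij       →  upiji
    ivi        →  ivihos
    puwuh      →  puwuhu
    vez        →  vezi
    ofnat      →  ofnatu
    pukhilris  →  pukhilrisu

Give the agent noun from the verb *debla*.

The suffix is conditioned by the final sound: -u when the stem ends in a voiceless consonant (*puwuh*, *ofnat*, *pukhilris*); -i when the stem ends in a voiced consonant (*upij*, *vez*); -hos when the stem ends in a vowel (*tulura*, *ivi*).
The final sound of *debla* is /a/, which is a vowel, so the suffix is -hos, giving *deblahos*.

deblahos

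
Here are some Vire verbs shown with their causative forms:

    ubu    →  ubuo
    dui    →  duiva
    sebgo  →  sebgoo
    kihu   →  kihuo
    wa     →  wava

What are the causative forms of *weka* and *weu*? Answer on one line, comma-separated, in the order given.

wekava, weuo

Looking at the last vowel of each stem: -o when the last vowel of the stem is a rounded vowel (*ubu*, *sebgo*, *kihu*); -va when the last vowel of the stem is an unrounded vowel (*dui*, *wa*).
The last vowel of *weka* is /a/, which is an unrounded vowel, so the suffix is -va, giving *wekava*.
*weu* — last vowel /u/ (a rounded vowel) → -o → *weuo*.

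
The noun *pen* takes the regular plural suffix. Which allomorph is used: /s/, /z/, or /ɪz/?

/z/

The stem *pen* ends in a voiced non-sibilant sound.
The plural suffix surfaces as /ɪz/ after sibilants, /s/ after other voiceless consonants, and /z/ after other voiced sounds.
So the plural -s on *pen* is pronounced /z/.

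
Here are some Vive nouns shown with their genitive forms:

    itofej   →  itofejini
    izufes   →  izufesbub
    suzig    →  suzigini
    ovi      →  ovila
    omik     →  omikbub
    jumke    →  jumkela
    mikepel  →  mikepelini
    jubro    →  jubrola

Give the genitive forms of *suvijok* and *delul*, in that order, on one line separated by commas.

The suffix is conditioned by the final sound: -bub when the stem ends in a voiceless consonant (*izufes*, *omik*); -ini when the stem ends in a voiced consonant (*itofej*, *suzig*, *mikepel*); -la when the stem ends in a vowel (*ovi*, *jumke*, *jubro*).
The final sound of *suvijok* is /k/, which is a voiceless consonant, so the suffix is -bub, giving *suvijokbub*.
The final sound of *delul* is /l/, which is a voiced consonant, so the suffix is -ini, giving *delulini*.

suvijokbub, delulini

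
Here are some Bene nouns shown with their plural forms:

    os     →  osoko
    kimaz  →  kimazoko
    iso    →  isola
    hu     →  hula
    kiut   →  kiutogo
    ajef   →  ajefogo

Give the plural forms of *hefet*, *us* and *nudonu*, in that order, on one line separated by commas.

hefetogo, usoko, nudonula

The pattern is sibilance of the final sound: -oko when the stem ends in a sibilant (*os*, *kimaz*); -ogo when the stem ends in a non-sibilant consonant (*kiut*, *ajef*); -la when the stem ends in a vowel (*iso*, *hu*).
*hefet*: final sound = /t/, a non-sibilant consonant → -ogo → *hefetogo*.
*us* — final sound /s/ (a sibilant) → -oko → *usoko*.
Since the final sound of *nudonu* is /u/ (a vowel), it takes -la, giving *nudonula*.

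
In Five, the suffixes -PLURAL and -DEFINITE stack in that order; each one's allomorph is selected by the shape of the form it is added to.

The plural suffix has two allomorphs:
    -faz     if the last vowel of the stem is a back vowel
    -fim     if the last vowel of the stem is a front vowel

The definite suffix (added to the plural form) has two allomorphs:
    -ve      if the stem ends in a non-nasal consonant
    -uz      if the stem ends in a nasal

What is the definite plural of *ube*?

*ube* — last vowel /e/ (a front vowel) → -fim → *ubefim*.
The final consonant of the plural form *ubefim* is /m/, which is a nasal, so the definite suffix is -uz, giving *ubefimuz*.

ubefimuz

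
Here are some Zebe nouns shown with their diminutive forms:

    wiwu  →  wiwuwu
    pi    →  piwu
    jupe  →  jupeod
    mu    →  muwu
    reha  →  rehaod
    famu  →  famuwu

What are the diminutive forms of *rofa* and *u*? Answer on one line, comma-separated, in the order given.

Looking at the last vowel of each stem: -wu when the last vowel of the stem is a high vowel (*wiwu*, *pi*, *mu*, *famu*); -od when the last vowel of the stem is a non-high vowel (*jupe*, *reha*).
Since the last vowel of *rofa* is /a/ (a non-high vowel), it takes -od, giving *rofaod*.
The last vowel of *u* is /u/, which is a high vowel, so the suffix is -wu, giving *uwu*.

rofaod, uwu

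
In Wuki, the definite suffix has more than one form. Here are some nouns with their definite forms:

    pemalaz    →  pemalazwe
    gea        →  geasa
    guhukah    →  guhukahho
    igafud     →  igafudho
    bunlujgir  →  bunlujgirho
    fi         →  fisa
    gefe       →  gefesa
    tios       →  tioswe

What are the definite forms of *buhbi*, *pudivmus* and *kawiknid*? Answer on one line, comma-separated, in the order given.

The pattern is sibilance of the final sound: -we when the stem ends in a sibilant (*pemalaz*, *tios*); -ho when the stem ends in a non-sibilant consonant (*guhukah*, *igafud*, *bunlujgir*); -sa when the stem ends in a vowel (*gea*, *fi*, *gefe*).
*buhbi* — final sound /i/ (a vowel) → -sa → *buhbisa*.
*pudivmus* — final sound /s/ (a sibilant) → -we → *pudivmuswe*.
Since the final sound of *kawiknid* is /d/ (a non-sibilant consonant), it takes -ho, giving *kawiknidho*.

buhbisa, pudivmuswe, kawiknidho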